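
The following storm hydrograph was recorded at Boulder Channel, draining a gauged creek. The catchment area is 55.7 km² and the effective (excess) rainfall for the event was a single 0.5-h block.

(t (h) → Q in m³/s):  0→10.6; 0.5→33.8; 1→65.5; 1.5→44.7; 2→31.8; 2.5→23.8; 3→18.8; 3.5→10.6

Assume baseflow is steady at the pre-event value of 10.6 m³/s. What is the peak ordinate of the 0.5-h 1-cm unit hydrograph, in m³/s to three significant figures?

Direct runoff: 0.0, 23.2, 54.9, 34.1, 21.2, 13.2, 8.2, 0.0 m³/s; ΣQ_DR = 154.8 m³/s, peak = 54.9 m³/s.
Runoff depth d = ΣQ_DR·Δt / A = 154.8 × 1800 / (55.7 km²) = 5.003 mm.
The 1-cm UH is the DRH scaled by (10 mm)/d, so U_p = 54.9 × 10/5.003 = 110 m³/s.

U_p ≈ 110 m³/s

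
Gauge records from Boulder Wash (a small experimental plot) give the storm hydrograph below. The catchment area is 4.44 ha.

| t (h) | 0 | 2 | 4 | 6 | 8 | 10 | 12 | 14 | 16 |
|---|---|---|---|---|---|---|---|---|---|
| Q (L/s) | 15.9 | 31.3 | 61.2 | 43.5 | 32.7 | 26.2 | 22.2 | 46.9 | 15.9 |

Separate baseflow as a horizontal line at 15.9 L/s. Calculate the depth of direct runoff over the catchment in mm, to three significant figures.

Direct runoff: 0.0, 15.4, 45.3, 27.6, 16.8, 10.3, 6.3, 31.0, 0.0 L/s; ΣQ_DR = 152.7 L/s.
V = ΣQ_DR · Δt = 152.7 × 7200 s = 1.099 × 10^6 L.
Over A = 4.44 ha, depth = V / A = 24.8 mm.

d ≈ 24.8 mm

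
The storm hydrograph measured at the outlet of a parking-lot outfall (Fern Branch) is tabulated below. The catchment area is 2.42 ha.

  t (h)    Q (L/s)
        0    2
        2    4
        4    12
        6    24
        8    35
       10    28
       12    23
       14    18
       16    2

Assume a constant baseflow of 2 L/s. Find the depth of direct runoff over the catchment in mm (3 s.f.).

d ≈ 38.7 mm

Direct runoff: 0.0, 2.0, 10.0, 22.0, 33.0, 26.0, 21.0, 16.0, 0.0 L/s; ΣQ_DR = 130.0 L/s.
V = ΣQ_DR · Δt = 130.0 × 7200 s = 9.360 × 10^5 L.
Over A = 2.42 ha, depth = V / A = 38.7 mm.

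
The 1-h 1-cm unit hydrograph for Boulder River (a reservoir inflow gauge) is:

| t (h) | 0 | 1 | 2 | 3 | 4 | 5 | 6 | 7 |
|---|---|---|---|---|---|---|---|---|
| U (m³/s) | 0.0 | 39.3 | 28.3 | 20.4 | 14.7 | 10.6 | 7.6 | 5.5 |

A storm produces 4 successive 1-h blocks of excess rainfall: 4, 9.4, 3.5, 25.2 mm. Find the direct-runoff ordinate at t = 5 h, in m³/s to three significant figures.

By discrete convolution, Q_j = Σ (P_i / 10 mm) · U_{j−i}.
At t = 5 h (j=5): Q = (4/10)·10.6 + (9.4/10)·14.7 + (3.5/10)·20.4 + (25.2/10)·28.3 = 96.5 m³/s.

Q ≈ 96.5 m³/s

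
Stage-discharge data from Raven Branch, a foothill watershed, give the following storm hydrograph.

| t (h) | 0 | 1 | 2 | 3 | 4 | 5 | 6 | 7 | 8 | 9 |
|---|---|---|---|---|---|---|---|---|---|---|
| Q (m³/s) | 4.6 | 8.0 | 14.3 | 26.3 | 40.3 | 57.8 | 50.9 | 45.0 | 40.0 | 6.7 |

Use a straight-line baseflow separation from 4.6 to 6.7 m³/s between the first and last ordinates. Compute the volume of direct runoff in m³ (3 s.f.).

V ≈ 8.55 × 10^5 m³

Direct-runoff ordinates (Q − Q_b): 0.00, 3.17, 9.23, 21.00, 34.77, 52.03, 44.90, 38.77, 33.53, 0.00 m³/s.
ΣQ_DR = 237.4 m³/s.
With Δt = 1 h = 3600 s, V = ΣQ_DR · Δt = 237.4 × 3600 = 8.55 × 10^5 m³.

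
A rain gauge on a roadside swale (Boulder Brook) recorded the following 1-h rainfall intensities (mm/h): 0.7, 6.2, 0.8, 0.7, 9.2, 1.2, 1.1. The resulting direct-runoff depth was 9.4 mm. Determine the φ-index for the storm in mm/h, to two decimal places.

Only the 2 blocks with intensity above φ contribute runoff: 6.2, 9.2 mm/h.
Σ(I−φ)·Δt = d  ⇒  (6.2+9.2 − 2φ)·1 = 9.4
φ = (15.40 − 9.4/1) / 2 = 3.00 mm/h.

φ ≈ 3.00 mm/h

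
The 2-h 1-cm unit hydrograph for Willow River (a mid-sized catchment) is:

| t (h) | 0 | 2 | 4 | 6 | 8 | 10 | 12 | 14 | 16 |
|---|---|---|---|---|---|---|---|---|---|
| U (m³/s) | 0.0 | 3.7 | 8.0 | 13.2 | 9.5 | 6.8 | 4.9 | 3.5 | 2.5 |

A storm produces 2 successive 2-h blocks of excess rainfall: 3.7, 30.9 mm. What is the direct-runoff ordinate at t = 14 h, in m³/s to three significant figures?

Q ≈ 16.4 m³/s

By discrete convolution, Q_j = Σ (P_i / 10 mm) · U_{j−i}.
At t = 14 h (j=7): Q = (3.7/10)·3.5 + (30.9/10)·4.9 = 16.4 m³/s.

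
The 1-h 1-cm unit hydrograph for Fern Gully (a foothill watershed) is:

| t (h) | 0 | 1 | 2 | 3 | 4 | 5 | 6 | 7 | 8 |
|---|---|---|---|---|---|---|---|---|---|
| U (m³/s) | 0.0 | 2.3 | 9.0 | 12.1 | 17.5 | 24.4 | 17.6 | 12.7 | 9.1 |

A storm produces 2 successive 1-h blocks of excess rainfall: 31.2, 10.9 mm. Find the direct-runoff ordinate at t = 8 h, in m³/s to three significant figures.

By discrete convolution, Q_j = Σ (P_i / 10 mm) · U_{j−i}.
At t = 8 h (j=8): Q = (31.2/10)·9.1 + (10.9/10)·12.7 = 42.2 m³/s.

Q ≈ 42.2 m³/s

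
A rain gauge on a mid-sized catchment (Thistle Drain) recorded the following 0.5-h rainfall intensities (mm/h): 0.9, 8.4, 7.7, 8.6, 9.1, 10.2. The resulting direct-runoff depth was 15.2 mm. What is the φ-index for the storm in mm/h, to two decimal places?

Only the 5 blocks with intensity above φ contribute runoff: 8.4, 7.7, 8.6, 9.1, 10.2 mm/h.
Σ(I−φ)·Δt = d  ⇒  (8.4+7.7+8.6+9.1+10.2 − 5φ)·0.5 = 15.2
φ = (44.00 − 15.2/0.5) / 5 = 2.72 mm/h.

φ ≈ 2.72 mm/h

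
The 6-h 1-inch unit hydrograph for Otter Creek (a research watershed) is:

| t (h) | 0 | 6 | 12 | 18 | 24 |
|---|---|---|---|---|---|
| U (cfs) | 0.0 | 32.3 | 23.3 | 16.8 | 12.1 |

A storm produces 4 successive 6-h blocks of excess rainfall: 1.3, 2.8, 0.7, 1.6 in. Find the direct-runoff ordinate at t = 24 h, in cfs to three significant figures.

By discrete convolution, Q_j = Σ (P_i / 1 in) · U_{j−i}.
At t = 24 h (j=4): Q = (1.3/1)·12.1 + (2.8/1)·16.8 + (0.7/1)·23.3 + (1.6/1)·32.3 = 131 cfs.

Q ≈ 131 cfs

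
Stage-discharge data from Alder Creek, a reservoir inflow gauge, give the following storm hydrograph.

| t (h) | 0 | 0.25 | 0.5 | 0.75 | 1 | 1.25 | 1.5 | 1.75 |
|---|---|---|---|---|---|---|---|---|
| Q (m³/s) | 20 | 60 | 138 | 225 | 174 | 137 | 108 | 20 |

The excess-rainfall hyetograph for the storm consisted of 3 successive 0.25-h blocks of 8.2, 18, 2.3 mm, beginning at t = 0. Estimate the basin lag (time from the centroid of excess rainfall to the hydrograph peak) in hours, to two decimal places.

t_L ≈ 0.43 h

Centroid of excess rainfall: t_c = Σ P_i·t̄_i / ΣP_i = 0.3232 h (block centres at 0.125, 0.375, 0.625 h).
Hydrograph peak occurs at t = 0.75 h, so basin lag t_L = 0.75 − 0.3232 = 0.43 h.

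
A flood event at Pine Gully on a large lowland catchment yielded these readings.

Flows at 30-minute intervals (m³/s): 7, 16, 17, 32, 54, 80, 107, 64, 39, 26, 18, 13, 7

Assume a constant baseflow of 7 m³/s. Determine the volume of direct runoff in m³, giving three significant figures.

Direct-runoff ordinates (Q − Q_b): 0.0, 9.0, 10.0, 25.0, 47.0, 73.0, 100.0, 57.0, 32.0, 19.0, 11.0, 6.0, 0.0 m³/s.
ΣQ_DR = 389.0 m³/s.
With Δt = 0.5 h = 1800 s, V = ΣQ_DR · Δt = 389.0 × 1800 = 7.00 × 10^5 m³.

V ≈ 7.00 × 10^5 m³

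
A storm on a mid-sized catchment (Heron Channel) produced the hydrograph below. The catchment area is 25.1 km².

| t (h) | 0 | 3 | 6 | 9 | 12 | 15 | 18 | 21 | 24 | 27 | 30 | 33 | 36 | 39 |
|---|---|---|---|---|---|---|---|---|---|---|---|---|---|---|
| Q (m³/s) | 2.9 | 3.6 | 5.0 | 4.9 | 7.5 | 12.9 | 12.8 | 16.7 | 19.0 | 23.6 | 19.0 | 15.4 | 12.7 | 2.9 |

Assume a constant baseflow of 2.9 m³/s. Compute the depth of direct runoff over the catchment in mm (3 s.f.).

d ≈ 50.9 mm

Direct runoff: 0.0, 0.7, 2.1, 2.0, 4.6, 10.0, 9.9, 13.8, 16.1, 20.7, 16.1, 12.5, 9.8, 0.0 m³/s; ΣQ_DR = 118.3 m³/s.
V = ΣQ_DR · Δt = 118.3 × 10800 s = 1.278 × 10^6 m³.
Over A = 25.1 km², depth = V / A = 50.9 mm.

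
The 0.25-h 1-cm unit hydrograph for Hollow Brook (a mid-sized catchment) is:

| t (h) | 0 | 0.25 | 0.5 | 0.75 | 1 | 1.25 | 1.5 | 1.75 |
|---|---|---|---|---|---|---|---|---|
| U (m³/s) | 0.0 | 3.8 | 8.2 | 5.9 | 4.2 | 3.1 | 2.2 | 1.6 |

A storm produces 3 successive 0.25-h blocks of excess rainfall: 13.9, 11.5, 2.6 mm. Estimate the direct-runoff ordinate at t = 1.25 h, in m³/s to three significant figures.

By discrete convolution, Q_j = Σ (P_i / 10 mm) · U_{j−i}.
At t = 1.25 h (j=5): Q = (13.9/10)·3.1 + (11.5/10)·4.2 + (2.6/10)·5.9 = 10.7 m³/s.

Q ≈ 10.7 m³/s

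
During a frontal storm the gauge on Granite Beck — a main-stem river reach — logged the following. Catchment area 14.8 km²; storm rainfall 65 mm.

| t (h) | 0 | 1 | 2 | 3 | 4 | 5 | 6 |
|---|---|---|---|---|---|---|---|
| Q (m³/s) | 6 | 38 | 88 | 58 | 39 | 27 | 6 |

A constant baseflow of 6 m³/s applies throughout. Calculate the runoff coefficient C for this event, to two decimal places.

C ≈ 0.82

ΣQ_DR = 220.0 m³/s; V = ΣQ_DR·Δt = 7.920 × 10^5 m³.
Runoff depth d = V / A = 53.51 mm.
C = d / P = 53.51 / 65 = 0.82.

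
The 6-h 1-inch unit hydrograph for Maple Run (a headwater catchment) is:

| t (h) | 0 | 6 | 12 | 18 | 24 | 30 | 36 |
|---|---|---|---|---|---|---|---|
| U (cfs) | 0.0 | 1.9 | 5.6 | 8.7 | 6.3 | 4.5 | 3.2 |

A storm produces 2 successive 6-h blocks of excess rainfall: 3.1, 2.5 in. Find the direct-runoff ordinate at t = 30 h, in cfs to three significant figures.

Q ≈ 29.7 cfs

By discrete convolution, Q_j = Σ (P_i / 1 in) · U_{j−i}.
At t = 30 h (j=5): Q = (3.1/1)·4.5 + (2.5/1)·6.3 = 29.7 cfs.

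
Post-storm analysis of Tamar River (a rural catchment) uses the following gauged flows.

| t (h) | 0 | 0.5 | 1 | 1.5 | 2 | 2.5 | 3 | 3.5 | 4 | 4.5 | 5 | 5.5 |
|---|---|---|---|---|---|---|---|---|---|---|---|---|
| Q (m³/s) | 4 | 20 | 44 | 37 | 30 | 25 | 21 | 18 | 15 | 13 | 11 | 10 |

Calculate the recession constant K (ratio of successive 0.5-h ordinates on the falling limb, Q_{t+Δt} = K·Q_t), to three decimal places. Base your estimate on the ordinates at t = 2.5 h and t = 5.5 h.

Using the recession-limb readings at t = 2.5 h and t = 5.5 h: Q falls from 25 to 10 m³/s over 6 intervals.
K = (Q₂/Q₁)^(1/6) = (10/25)^(1/6) = 0.858.

K ≈ 0.858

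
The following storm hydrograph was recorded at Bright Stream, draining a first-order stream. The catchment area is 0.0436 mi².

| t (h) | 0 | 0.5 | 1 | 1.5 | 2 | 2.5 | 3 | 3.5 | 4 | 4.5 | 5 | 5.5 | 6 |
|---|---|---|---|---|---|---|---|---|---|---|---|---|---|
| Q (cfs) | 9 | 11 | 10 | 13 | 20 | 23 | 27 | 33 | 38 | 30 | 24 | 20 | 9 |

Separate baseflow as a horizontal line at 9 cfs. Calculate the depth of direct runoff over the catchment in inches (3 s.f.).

Direct runoff: 0.0, 2.0, 1.0, 4.0, 11.0, 14.0, 18.0, 24.0, 29.0, 21.0, 15.0, 11.0, 0.0 cfs; ΣQ_DR = 150.0 cfs.
V = ΣQ_DR · Δt = 150.0 × 1800 s = 2.700 × 10^5 ft³.
Over A = 0.0436 mi², depth = V / A = 2.67 in.

d ≈ 2.67 in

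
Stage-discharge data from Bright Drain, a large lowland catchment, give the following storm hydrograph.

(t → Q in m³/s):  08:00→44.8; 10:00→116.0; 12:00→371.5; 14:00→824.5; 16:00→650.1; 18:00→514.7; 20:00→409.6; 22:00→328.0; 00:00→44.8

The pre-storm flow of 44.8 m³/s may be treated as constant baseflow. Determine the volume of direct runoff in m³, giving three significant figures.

Direct-runoff ordinates (Q − Q_b): 0.0, 71.2, 326.7, 779.7, 605.3, 469.9, 364.8, 283.2, 0.0 m³/s.
ΣQ_DR = 2901 m³/s.
With Δt = 2 h = 7200 s, V = ΣQ_DR · Δt = 2901 × 7200 = 2.09 × 10^7 m³.

V ≈ 2.09 × 10^7 m³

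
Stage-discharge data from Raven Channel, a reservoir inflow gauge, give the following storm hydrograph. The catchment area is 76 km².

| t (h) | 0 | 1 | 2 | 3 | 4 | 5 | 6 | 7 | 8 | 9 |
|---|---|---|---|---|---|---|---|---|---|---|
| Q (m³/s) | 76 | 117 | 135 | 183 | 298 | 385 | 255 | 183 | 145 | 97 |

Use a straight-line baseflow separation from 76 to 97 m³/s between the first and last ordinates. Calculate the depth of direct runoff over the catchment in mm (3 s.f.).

d ≈ 47.8 mm

Direct runoff: 0.00, 38.67, 54.33, 100.00, 212.67, 297.33, 165.00, 90.67, 50.33, 0.00 m³/s; ΣQ_DR = 1009 m³/s.
V = ΣQ_DR · Δt = 1009 × 3600 s = 3.632 × 10^6 m³.
Over A = 76 km², depth = V / A = 47.8 mm.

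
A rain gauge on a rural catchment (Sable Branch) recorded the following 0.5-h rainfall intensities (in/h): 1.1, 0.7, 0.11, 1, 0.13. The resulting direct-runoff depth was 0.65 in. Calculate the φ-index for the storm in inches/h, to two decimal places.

φ ≈ 0.50 in/h

Only the 3 blocks with intensity above φ contribute runoff: 1.1, 0.7, 1 in/h.
Σ(I−φ)·Δt = d  ⇒  (1.1+0.7+1 − 3φ)·0.5 = 0.65
φ = (2.800 − 0.65/0.5) / 3 = 0.50 in/h.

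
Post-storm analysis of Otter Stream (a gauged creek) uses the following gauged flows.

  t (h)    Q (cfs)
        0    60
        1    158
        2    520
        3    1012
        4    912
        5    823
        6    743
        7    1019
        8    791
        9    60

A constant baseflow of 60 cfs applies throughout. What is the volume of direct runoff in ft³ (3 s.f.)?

V ≈ 1.98 × 10^7 ft³

Direct-runoff ordinates (Q − Q_b): 0.0, 98.0, 460.0, 952.0, 852.0, 763.0, 683.0, 959.0, 731.0, 0.0 cfs.
ΣQ_DR = 5498 cfs.
With Δt = 1 h = 3600 s, V = ΣQ_DR · Δt = 5498 × 3600 = 1.98 × 10^7 ft³.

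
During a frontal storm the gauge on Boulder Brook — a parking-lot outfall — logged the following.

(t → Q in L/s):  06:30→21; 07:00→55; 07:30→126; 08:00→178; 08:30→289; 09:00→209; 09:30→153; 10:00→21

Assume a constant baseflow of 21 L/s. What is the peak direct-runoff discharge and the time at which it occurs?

Q_p = 268.0 L/s at t = 08:30

Subtracting baseflow gives direct-runoff ordinates: 0.0, 34.0, 105.0, 157.0, 268.0, 188.0, 132.0, 0.0 L/s.
The maximum is 268.0 L/s, occurring at the reading for t = 08:30.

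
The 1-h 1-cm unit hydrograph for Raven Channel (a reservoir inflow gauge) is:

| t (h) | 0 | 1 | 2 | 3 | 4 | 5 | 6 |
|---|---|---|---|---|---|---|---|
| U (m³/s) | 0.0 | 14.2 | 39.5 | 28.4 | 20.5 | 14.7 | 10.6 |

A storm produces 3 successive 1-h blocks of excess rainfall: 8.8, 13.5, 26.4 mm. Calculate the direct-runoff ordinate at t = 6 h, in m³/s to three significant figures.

Q ≈ 83.3 m³/s

By discrete convolution, Q_j = Σ (P_i / 10 mm) · U_{j−i}.
At t = 6 h (j=6): Q = (8.8/10)·10.6 + (13.5/10)·14.7 + (26.4/10)·20.5 = 83.3 m³/s.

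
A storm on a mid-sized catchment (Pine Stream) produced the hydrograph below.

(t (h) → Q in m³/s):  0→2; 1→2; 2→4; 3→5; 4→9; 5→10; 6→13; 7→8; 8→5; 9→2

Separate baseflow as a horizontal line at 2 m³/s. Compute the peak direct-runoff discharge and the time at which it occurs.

Subtracting baseflow gives direct-runoff ordinates: 0.0, 0.0, 2.0, 3.0, 7.0, 8.0, 11.0, 6.0, 3.0, 0.0 m³/s.
The maximum is 11.0 m³/s, occurring at the reading for t = 6 h.

Q_p = 11.0 m³/s at t = 6 h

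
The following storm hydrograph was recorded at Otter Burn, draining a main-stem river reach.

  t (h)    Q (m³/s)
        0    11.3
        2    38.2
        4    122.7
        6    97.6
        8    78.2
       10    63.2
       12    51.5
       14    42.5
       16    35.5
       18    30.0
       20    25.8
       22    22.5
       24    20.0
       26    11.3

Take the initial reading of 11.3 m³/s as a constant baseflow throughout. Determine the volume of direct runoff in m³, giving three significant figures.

Direct-runoff ordinates (Q − Q_b): 0.0, 26.9, 111.4, 86.3, 66.9, 51.9, 40.2, 31.2, 24.2, 18.7, 14.5, 11.2, 8.7, 0.0 m³/s.
ΣQ_DR = 492.1 m³/s.
With Δt = 2 h = 7200 s, V = ΣQ_DR · Δt = 492.1 × 7200 = 3.54 × 10^6 m³.

V ≈ 3.54 × 10^6 m³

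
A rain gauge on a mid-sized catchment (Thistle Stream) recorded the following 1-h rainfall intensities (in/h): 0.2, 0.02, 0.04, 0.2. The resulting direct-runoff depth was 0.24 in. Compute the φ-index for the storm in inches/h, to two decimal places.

φ ≈ 0.08 in/h

Only the 2 blocks with intensity above φ contribute runoff: 0.2, 0.2 in/h.
Σ(I−φ)·Δt = d  ⇒  (0.2+0.2 − 2φ)·1 = 0.24
φ = (0.4000 − 0.24/1) / 2 = 0.08 in/h.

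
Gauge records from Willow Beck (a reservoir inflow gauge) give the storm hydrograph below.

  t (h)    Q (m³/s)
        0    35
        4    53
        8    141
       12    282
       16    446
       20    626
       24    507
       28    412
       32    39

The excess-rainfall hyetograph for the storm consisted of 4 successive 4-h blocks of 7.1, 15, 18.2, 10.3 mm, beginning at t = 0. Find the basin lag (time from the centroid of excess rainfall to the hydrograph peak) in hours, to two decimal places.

Centroid of excess rainfall: t_c = Σ P_i·t̄_i / ΣP_i = 8.5059 h (block centres at 2, 6, 10, 14 h).
Hydrograph peak occurs at t = 20 h, so basin lag t_L = 20 − 8.5059 = 11.49 h.

t_L ≈ 11.49 h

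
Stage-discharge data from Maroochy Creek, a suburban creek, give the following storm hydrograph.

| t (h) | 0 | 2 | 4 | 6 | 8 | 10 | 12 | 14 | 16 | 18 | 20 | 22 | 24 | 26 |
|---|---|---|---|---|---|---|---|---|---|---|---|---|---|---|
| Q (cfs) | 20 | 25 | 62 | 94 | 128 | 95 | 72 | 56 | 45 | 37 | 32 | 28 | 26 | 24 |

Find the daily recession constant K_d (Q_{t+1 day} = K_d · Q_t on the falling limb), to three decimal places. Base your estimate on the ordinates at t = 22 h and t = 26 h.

K_d ≈ 0.397

Between t = 22 h and t = 26 h the flow falls from 28 to 24 cfs over 2×2 h = 4 h.
Per-interval ratio K = (24/28)^(1/2) = 0.9258; K_d = K^(24/2) = 0.397.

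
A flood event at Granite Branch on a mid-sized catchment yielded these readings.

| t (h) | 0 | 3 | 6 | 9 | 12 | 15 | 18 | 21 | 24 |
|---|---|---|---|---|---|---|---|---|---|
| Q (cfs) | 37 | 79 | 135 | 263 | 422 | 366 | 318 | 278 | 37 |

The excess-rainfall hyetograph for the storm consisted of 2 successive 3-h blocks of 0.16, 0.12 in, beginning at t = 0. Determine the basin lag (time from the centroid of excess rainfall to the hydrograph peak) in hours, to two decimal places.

t_L ≈ 9.21 h

Centroid of excess rainfall: t_c = Σ P_i·t̄_i / ΣP_i = 2.7857 h (block centres at 1.5, 4.5 h).
Hydrograph peak occurs at t = 12 h, so basin lag t_L = 12 − 2.7857 = 9.21 h.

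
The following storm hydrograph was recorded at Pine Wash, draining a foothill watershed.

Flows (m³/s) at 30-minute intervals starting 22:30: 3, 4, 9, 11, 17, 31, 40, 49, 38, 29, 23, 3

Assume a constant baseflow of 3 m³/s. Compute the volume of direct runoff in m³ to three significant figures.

Direct-runoff ordinates (Q − Q_b): 0.0, 1.0, 6.0, 8.0, 14.0, 28.0, 37.0, 46.0, 35.0, 26.0, 20.0, 0.0 m³/s.
ΣQ_DR = 221.0 m³/s.
With Δt = 0.5 h = 1800 s, V = ΣQ_DR · Δt = 221.0 × 1800 = 3.98 × 10^5 m³.

V ≈ 3.98 × 10^5 m³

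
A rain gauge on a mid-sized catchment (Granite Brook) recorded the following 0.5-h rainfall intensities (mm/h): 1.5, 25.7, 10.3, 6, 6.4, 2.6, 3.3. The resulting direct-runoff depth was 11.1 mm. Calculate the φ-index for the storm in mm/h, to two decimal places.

φ ≈ 6.90 mm/h

Only the 2 blocks with intensity above φ contribute runoff: 25.7, 10.3 mm/h.
Σ(I−φ)·Δt = d  ⇒  (25.7+10.3 − 2φ)·0.5 = 11.1
φ = (36.00 − 11.1/0.5) / 2 = 6.90 mm/h.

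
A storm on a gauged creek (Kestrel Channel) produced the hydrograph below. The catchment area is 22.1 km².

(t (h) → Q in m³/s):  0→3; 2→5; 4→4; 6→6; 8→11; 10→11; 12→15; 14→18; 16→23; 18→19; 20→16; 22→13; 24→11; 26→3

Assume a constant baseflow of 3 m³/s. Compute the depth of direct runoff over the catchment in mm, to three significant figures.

d ≈ 37.8 mm

Direct runoff: 0.0, 2.0, 1.0, 3.0, 8.0, 8.0, 12.0, 15.0, 20.0, 16.0, 13.0, 10.0, 8.0, 0.0 m³/s; ΣQ_DR = 116.0 m³/s.
V = ΣQ_DR · Δt = 116.0 × 7200 s = 8.352 × 10^5 m³.
Over A = 22.1 km², depth = V / A = 37.8 mm.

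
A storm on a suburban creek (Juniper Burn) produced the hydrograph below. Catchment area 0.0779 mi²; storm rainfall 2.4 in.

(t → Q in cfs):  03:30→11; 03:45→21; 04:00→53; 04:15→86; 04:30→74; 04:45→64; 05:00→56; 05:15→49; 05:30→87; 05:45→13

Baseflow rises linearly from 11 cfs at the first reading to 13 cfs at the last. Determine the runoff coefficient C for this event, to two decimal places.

ΣQ_DR = 394.0 cfs; V = ΣQ_DR·Δt = 3.546 × 10^5 ft³.
Runoff depth d = V / A = 1.959 in.
C = d / P = 1.959 / 2.4 = 0.82.

C ≈ 0.82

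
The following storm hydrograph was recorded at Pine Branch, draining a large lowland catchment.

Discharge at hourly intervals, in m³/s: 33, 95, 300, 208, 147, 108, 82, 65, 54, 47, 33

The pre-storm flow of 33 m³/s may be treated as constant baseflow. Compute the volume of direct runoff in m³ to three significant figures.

Direct-runoff ordinates (Q − Q_b): 0.0, 62.0, 267.0, 175.0, 114.0, 75.0, 49.0, 32.0, 21.0, 14.0, 0.0 m³/s.
ΣQ_DR = 809.0 m³/s.
With Δt = 1 h = 3600 s, V = ΣQ_DR · Δt = 809.0 × 3600 = 2.91 × 10^6 m³.

V ≈ 2.91 × 10^6 m³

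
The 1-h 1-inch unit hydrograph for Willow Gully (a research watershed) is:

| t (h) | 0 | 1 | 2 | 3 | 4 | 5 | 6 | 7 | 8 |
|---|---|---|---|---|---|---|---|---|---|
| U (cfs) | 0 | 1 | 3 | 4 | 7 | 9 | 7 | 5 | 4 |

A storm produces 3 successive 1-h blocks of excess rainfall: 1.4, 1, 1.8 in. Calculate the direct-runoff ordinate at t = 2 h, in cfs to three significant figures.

By discrete convolution, Q_j = Σ (P_i / 1 in) · U_{j−i}.
At t = 2 h (j=2): Q = (1.4/1)·3 + (1/1)·1 + (1.8/1)·0 = 5.20 cfs.

Q ≈ 5.20 cfs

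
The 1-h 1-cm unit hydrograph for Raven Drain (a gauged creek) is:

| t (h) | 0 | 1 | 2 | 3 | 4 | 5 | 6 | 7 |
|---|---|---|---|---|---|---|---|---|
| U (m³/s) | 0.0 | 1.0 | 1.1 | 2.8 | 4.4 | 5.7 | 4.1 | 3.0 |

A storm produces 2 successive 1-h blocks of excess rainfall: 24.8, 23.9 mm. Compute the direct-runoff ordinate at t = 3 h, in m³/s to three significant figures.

Q ≈ 9.57 m³/s

By discrete convolution, Q_j = Σ (P_i / 10 mm) · U_{j−i}.
At t = 3 h (j=3): Q = (24.8/10)·2.8 + (23.9/10)·1.1 = 9.57 m³/s.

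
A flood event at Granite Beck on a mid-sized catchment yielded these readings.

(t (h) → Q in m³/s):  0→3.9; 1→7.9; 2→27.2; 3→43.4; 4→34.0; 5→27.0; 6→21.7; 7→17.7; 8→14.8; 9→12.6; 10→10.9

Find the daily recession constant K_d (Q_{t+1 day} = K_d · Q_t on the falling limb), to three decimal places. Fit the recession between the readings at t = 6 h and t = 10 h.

Between t = 6 h and t = 10 h the flow falls from 21.7 to 10.9 m³/s over 4×1 h = 4 h.
Per-interval ratio K = (10.9/21.7)^(1/4) = 0.8419; K_d = K^(24/1) = 0.016.

K_d ≈ 0.016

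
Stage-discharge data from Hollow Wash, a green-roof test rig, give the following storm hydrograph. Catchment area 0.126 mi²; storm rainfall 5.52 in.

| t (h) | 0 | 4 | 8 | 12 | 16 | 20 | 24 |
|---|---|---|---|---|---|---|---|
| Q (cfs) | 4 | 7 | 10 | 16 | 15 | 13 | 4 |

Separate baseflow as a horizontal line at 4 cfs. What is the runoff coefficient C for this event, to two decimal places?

ΣQ_DR = 41.00 cfs; V = ΣQ_DR·Δt = 5.904 × 10^5 ft³.
Runoff depth d = V / A = 2.017 in.
C = d / P = 2.017 / 5.52 = 0.37.

C ≈ 0.37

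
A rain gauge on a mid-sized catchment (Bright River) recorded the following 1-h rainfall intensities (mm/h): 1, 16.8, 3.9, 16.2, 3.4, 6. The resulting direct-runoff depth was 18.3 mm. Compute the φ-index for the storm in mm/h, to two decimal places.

φ ≈ 7.35 mm/h

Only the 2 blocks with intensity above φ contribute runoff: 16.8, 16.2 mm/h.
Σ(I−φ)·Δt = d  ⇒  (16.8+16.2 − 2φ)·1 = 18.3
φ = (33.00 − 18.3/1) / 2 = 7.35 mm/h.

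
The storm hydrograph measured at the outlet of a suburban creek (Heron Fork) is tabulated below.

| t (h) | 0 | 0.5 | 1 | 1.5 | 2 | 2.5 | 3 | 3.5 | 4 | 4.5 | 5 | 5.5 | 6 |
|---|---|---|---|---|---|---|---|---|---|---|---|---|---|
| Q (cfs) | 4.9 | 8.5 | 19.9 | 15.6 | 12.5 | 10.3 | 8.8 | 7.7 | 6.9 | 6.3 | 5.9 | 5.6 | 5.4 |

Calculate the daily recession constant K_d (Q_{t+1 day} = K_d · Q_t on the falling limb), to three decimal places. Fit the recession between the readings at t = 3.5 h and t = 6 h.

K_d ≈ 0.033

Between t = 3.5 h and t = 6 h the flow falls from 7.7 to 5.4 cfs over 5×0.5 h = 2.5 h.
Per-interval ratio K = (5.4/7.7)^(1/5) = 0.9315; K_d = K^(24/0.5) = 0.033.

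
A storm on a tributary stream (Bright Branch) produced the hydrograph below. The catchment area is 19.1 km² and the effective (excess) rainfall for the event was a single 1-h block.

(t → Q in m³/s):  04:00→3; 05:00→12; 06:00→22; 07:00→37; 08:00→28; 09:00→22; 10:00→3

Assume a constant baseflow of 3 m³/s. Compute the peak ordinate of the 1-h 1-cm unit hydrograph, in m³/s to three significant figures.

Direct runoff: 0.0, 9.0, 19.0, 34.0, 25.0, 19.0, 0.0 m³/s; ΣQ_DR = 106.0 m³/s, peak = 34.0 m³/s.
Runoff depth d = ΣQ_DR·Δt / A = 106.0 × 3600 / (19.1 km²) = 19.98 mm.
The 1-cm UH is the DRH scaled by (10 mm)/d, so U_p = 34.0 × 10/19.98 = 17.0 m³/s.

U_p ≈ 17.0 m³/s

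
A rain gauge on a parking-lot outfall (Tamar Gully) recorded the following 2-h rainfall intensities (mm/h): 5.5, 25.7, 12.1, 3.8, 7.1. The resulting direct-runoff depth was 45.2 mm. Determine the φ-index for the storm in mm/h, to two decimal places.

Only the 2 blocks with intensity above φ contribute runoff: 25.7, 12.1 mm/h.
Σ(I−φ)·Δt = d  ⇒  (25.7+12.1 − 2φ)·2 = 45.2
φ = (37.80 − 45.2/2) / 2 = 7.60 mm/h.

φ ≈ 7.60 mm/h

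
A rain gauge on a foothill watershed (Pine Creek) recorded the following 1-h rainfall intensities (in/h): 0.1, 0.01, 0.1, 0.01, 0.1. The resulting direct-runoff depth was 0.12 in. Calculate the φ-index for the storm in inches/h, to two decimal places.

Only the 3 blocks with intensity above φ contribute runoff: 0.1, 0.1, 0.1 in/h.
Σ(I−φ)·Δt = d  ⇒  (0.1+0.1+0.1 − 3φ)·1 = 0.12
φ = (0.3000 − 0.12/1) / 3 = 0.06 in/h.

φ ≈ 0.06 in/h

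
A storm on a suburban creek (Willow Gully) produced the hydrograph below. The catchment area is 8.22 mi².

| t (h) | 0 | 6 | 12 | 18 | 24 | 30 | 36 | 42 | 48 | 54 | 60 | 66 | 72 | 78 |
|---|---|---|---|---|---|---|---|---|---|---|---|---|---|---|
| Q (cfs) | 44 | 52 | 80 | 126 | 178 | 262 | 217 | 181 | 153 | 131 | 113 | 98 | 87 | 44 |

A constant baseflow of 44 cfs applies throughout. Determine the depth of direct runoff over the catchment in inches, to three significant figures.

Direct runoff: 0.0, 8.0, 36.0, 82.0, 134.0, 218.0, 173.0, 137.0, 109.0, 87.0, 69.0, 54.0, 43.0, 0.0 cfs; ΣQ_DR = 1150 cfs.
V = ΣQ_DR · Δt = 1150 × 21600 s = 2.484 × 10^7 ft³.
Over A = 8.22 mi², depth = V / A = 1.30 in.

d ≈ 1.30 in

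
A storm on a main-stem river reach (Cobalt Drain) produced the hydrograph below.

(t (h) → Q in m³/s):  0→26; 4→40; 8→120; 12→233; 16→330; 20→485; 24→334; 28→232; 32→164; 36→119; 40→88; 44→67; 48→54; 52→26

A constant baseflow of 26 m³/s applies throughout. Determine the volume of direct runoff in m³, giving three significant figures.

V ≈ 2.81 × 10^7 m³

Direct-runoff ordinates (Q − Q_b): 0.0, 14.0, 94.0, 207.0, 304.0, 459.0, 308.0, 206.0, 138.0, 93.0, 62.0, 41.0, 28.0, 0.0 m³/s.
ΣQ_DR = 1954 m³/s.
With Δt = 4 h = 14400 s, V = ΣQ_DR · Δt = 1954 × 14400 = 2.81 × 10^7 m³.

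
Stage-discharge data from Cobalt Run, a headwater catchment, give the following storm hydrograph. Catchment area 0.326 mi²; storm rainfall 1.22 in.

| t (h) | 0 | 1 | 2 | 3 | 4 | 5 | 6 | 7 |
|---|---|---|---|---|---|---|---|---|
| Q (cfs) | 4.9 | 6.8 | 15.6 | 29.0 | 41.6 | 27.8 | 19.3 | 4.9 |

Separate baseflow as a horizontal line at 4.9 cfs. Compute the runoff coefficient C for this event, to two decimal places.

ΣQ_DR = 110.7 cfs; V = ΣQ_DR·Δt = 3.985 × 10^5 ft³.
Runoff depth d = V / A = 0.5262 in.
C = d / P = 0.5262 / 1.22 = 0.43.

C ≈ 0.43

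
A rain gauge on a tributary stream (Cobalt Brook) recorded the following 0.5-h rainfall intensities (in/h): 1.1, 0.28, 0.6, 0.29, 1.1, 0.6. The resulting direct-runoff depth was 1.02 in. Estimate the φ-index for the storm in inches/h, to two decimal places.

φ ≈ 0.34 in/h

Only the 4 blocks with intensity above φ contribute runoff: 1.1, 0.6, 1.1, 0.6 in/h.
Σ(I−φ)·Δt = d  ⇒  (1.1+0.6+1.1+0.6 − 4φ)·0.5 = 1.02
φ = (3.400 − 1.02/0.5) / 4 = 0.34 in/h.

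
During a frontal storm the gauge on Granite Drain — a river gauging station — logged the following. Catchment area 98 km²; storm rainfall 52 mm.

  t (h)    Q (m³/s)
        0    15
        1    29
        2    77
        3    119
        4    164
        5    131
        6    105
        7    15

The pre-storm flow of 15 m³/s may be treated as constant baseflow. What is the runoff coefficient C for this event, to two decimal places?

C ≈ 0.38

ΣQ_DR = 535.0 m³/s; V = ΣQ_DR·Δt = 1.926 × 10^6 m³.
Runoff depth d = V / A = 19.65 mm.
C = d / P = 19.65 / 52 = 0.38.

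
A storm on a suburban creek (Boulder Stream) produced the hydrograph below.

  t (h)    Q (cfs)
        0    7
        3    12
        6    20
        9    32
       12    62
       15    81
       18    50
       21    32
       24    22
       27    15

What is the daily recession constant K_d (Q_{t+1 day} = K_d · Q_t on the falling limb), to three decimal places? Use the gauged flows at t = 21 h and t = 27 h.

K_d ≈ 0.048

Between t = 21 h and t = 27 h the flow falls from 32 to 15 cfs over 2×3 h = 6 h.
Per-interval ratio K = (15/32)^(1/2) = 0.6847; K_d = K^(24/3) = 0.048.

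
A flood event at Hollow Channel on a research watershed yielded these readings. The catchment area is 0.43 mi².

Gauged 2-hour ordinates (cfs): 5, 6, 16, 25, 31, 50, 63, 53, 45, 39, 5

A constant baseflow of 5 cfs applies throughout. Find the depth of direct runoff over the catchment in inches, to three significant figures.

d ≈ 2.04 in

Direct runoff: 0.0, 1.0, 11.0, 20.0, 26.0, 45.0, 58.0, 48.0, 40.0, 34.0, 0.0 cfs; ΣQ_DR = 283.0 cfs.
V = ΣQ_DR · Δt = 283.0 × 7200 s = 2.038 × 10^6 ft³.
Over A = 0.43 mi², depth = V / A = 2.04 in.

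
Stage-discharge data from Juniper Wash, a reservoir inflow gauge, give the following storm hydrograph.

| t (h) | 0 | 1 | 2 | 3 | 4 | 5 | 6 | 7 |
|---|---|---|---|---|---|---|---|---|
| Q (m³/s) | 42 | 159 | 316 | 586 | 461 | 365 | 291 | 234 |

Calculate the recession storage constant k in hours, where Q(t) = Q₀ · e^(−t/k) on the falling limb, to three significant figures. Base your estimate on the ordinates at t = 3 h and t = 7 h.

On the falling limb, Q drops from 586 to 234 m³/s between t = 3 h and t = 7 h (Δt = 4 h).
k = −Δt / ln(Q₂/Q₁) = −4 / ln(234/586) = 4.36 h.

k ≈ 4.36 h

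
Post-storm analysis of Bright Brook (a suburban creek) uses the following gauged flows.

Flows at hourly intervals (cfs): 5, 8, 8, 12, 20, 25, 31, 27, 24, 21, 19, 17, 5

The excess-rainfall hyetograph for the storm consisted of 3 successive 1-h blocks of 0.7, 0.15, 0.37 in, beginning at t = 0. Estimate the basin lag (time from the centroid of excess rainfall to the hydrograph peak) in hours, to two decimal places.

Centroid of excess rainfall: t_c = Σ P_i·t̄_i / ΣP_i = 1.2295 h (block centres at 0.5, 1.5, 2.5 h).
Hydrograph peak occurs at t = 6 h, so basin lag t_L = 6 − 1.2295 = 4.77 h.

t_L ≈ 4.77 h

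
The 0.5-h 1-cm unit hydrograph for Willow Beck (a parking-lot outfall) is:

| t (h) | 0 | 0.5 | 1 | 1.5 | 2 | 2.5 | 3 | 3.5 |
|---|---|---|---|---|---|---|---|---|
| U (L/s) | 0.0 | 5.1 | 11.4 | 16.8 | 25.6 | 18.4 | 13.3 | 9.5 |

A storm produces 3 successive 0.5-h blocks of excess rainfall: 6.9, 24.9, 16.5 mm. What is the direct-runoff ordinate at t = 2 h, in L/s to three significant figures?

By discrete convolution, Q_j = Σ (P_i / 10 mm) · U_{j−i}.
At t = 2 h (j=4): Q = (6.9/10)·25.6 + (24.9/10)·16.8 + (16.5/10)·11.4 = 78.3 L/s.

Q ≈ 78.3 L/s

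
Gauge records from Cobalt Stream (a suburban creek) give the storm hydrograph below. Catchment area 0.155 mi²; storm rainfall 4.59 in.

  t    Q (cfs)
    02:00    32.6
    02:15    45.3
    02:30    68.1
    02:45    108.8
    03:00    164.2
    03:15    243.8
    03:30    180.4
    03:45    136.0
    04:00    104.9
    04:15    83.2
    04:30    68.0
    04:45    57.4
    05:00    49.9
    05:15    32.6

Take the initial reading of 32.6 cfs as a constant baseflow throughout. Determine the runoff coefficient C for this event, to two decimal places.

ΣQ_DR = 918.8 cfs; V = ΣQ_DR·Δt = 8.269 × 10^5 ft³.
Runoff depth d = V / A = 2.296 in.
C = d / P = 2.296 / 4.59 = 0.50.

C ≈ 0.50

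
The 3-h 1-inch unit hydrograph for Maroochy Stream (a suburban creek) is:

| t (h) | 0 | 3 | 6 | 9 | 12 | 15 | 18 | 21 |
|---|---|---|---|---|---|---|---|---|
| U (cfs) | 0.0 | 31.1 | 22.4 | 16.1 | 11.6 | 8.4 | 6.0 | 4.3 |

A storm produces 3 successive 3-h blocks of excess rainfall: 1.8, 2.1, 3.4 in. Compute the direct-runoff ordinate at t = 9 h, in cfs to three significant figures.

Q ≈ 182 cfs

By discrete convolution, Q_j = Σ (P_i / 1 in) · U_{j−i}.
At t = 9 h (j=3): Q = (1.8/1)·16.1 + (2.1/1)·22.4 + (3.4/1)·31.1 = 182 cfs.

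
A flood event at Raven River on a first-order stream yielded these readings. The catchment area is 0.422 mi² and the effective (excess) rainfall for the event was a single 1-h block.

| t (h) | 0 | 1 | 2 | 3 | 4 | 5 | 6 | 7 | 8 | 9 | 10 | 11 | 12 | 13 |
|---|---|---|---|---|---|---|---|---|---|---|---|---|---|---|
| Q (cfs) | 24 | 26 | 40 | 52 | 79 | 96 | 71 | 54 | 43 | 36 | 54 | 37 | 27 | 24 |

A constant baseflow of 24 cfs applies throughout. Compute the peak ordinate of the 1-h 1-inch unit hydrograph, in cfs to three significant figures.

Direct runoff: 0.0, 2.0, 16.0, 28.0, 55.0, 72.0, 47.0, 30.0, 19.0, 12.0, 30.0, 13.0, 3.0, 0.0 cfs; ΣQ_DR = 327.0 cfs, peak = 72.0 cfs.
Runoff depth d = ΣQ_DR·Δt / A = 327.0 × 3600 / (0.422 mi²) = 1.201 in.
The 1-inch UH is the DRH scaled by (1 in)/d, so U_p = 72.0 × 1/1.201 = 60.0 cfs.

U_p ≈ 60.0 cfs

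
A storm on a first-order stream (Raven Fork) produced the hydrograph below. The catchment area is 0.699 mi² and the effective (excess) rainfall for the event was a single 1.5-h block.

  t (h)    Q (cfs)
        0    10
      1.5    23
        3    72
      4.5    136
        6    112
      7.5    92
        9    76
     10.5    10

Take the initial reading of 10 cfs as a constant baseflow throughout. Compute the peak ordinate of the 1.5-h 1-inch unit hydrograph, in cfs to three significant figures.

U_p ≈ 84.0 cfs

Direct runoff: 0.0, 13.0, 62.0, 126.0, 102.0, 82.0, 66.0, 0.0 cfs; ΣQ_DR = 451.0 cfs, peak = 126.0 cfs.
Runoff depth d = ΣQ_DR·Δt / A = 451.0 × 5400 / (0.699 mi²) = 1.500 in.
The 1-inch UH is the DRH scaled by (1 in)/d, so U_p = 126.0 × 1/1.500 = 84.0 cfs.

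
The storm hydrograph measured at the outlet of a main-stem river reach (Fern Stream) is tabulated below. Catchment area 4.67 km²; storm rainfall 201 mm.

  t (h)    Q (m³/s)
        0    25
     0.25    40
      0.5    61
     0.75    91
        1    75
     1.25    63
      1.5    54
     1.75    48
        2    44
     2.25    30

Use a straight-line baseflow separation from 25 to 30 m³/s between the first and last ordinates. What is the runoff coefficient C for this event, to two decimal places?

C ≈ 0.25

ΣQ_DR = 256.0 m³/s; V = ΣQ_DR·Δt = 2.304 × 10^5 m³.
Runoff depth d = V / A = 49.34 mm.
C = d / P = 49.34 / 201 = 0.25.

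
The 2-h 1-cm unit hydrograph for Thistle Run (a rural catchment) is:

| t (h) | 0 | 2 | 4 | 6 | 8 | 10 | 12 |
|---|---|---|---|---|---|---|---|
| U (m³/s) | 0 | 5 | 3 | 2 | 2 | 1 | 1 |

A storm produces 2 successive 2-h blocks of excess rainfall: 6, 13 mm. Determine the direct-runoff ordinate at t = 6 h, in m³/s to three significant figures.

Q ≈ 5.10 m³/s

By discrete convolution, Q_j = Σ (P_i / 10 mm) · U_{j−i}.
At t = 6 h (j=3): Q = (6/10)·2 + (13/10)·3 = 5.10 m³/s.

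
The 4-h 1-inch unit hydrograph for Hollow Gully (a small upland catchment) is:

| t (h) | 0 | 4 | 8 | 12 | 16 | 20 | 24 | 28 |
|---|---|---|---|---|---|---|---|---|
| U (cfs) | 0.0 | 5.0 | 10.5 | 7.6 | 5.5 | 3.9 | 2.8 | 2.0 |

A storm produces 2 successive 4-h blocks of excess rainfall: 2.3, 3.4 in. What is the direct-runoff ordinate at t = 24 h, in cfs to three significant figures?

Q ≈ 19.7 cfs

By discrete convolution, Q_j = Σ (P_i / 1 in) · U_{j−i}.
At t = 24 h (j=6): Q = (2.3/1)·2.8 + (3.4/1)·3.9 = 19.7 cfs.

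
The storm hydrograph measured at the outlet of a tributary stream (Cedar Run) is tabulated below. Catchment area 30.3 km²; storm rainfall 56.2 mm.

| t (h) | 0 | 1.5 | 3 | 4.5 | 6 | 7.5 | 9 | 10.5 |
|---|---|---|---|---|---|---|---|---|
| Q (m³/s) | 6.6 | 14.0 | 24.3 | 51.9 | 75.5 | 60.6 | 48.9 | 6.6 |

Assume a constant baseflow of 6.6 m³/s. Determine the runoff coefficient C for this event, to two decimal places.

ΣQ_DR = 235.6 m³/s; V = ΣQ_DR·Δt = 1.272 × 10^6 m³.
Runoff depth d = V / A = 41.99 mm.
C = d / P = 41.99 / 56.2 = 0.75.

C ≈ 0.75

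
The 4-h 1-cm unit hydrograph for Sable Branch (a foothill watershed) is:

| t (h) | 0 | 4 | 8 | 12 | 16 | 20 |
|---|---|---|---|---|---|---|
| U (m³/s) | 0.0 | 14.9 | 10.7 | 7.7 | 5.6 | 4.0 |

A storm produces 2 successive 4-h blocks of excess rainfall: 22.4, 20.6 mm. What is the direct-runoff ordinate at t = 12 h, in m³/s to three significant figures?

By discrete convolution, Q_j = Σ (P_i / 10 mm) · U_{j−i}.
At t = 12 h (j=3): Q = (22.4/10)·7.7 + (20.6/10)·10.7 = 39.3 m³/s.

Q ≈ 39.3 m³/s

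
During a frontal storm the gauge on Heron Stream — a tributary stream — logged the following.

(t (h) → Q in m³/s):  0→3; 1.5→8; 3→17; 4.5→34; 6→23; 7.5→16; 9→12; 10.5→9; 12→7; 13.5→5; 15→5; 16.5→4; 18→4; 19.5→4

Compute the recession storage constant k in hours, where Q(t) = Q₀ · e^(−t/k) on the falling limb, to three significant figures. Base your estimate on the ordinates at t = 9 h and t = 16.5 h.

On the falling limb, Q drops from 12 to 4 m³/s between t = 9 h and t = 16.5 h (Δt = 7.5 h).
k = −Δt / ln(Q₂/Q₁) = −7.5 / ln(4/12) = 6.83 h.

k ≈ 6.83 h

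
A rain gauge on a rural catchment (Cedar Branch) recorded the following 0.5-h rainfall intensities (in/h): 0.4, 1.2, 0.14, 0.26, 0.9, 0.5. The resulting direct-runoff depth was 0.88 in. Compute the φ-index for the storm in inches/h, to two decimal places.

φ ≈ 0.31 in/h

Only the 4 blocks with intensity above φ contribute runoff: 0.4, 1.2, 0.9, 0.5 in/h.
Σ(I−φ)·Δt = d  ⇒  (0.4+1.2+0.9+0.5 − 4φ)·0.5 = 0.88
φ = (3.000 − 0.88/0.5) / 4 = 0.31 in/h.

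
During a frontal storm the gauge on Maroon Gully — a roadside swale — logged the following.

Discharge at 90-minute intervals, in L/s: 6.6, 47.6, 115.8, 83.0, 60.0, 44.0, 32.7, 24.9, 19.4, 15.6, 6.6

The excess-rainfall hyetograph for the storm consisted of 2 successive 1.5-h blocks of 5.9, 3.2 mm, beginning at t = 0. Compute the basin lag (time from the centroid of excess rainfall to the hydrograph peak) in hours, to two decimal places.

Centroid of excess rainfall: t_c = Σ P_i·t̄_i / ΣP_i = 1.2775 h (block centres at 0.75, 2.25 h).
Hydrograph peak occurs at t = 3 h, so basin lag t_L = 3 − 1.2775 = 1.72 h.

t_L ≈ 1.72 h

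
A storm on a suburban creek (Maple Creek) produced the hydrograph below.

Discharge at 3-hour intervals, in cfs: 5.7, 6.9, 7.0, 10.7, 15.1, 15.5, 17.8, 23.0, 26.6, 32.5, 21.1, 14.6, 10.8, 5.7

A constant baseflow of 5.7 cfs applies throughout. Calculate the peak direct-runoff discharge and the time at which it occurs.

Subtracting baseflow gives direct-runoff ordinates: 0.0, 1.2, 1.3, 5.0, 9.4, 9.8, 12.1, 17.3, 20.9, 26.8, 15.4, 8.9, 5.1, 0.0 cfs.
The maximum is 26.8 cfs, occurring at the reading for t = 27 h.

Q_p = 26.8 cfs at t = 27 h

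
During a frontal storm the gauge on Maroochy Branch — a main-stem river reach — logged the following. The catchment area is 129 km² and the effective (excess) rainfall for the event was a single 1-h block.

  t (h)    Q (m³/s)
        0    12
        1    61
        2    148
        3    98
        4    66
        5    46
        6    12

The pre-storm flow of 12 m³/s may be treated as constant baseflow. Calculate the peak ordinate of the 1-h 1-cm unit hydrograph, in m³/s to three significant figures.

U_p ≈ 136 m³/s

Direct runoff: 0.0, 49.0, 136.0, 86.0, 54.0, 34.0, 0.0 m³/s; ΣQ_DR = 359.0 m³/s, peak = 136.0 m³/s.
Runoff depth d = ΣQ_DR·Δt / A = 359.0 × 3600 / (129 km²) = 10.02 mm.
The 1-cm UH is the DRH scaled by (10 mm)/d, so U_p = 136.0 × 10/10.02 = 136 m³/s.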